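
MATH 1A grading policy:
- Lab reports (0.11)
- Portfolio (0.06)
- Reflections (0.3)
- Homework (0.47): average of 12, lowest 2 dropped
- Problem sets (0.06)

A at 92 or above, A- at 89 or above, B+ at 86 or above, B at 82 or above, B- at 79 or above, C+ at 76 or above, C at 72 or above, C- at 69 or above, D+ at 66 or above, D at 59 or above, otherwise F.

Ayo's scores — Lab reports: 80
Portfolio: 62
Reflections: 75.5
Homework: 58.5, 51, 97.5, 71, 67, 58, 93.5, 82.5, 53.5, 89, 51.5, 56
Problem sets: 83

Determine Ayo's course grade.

C

Homework: drop 51, 51.5 → average of remaining 10 = 726.5/10 = 72.65
Weighted total:
  Lab reports 80 × 0.11 = 8.8
  Portfolio 62 × 0.06 = 3.72
  Reflections 75.5 × 0.3 = 22.65
  Homework 72.65 × 0.47 = 34.1455
  Problem sets 83 × 0.06 = 4.98
Sum = 74.2955
74.2955 is ≥ 72 and < 76 → C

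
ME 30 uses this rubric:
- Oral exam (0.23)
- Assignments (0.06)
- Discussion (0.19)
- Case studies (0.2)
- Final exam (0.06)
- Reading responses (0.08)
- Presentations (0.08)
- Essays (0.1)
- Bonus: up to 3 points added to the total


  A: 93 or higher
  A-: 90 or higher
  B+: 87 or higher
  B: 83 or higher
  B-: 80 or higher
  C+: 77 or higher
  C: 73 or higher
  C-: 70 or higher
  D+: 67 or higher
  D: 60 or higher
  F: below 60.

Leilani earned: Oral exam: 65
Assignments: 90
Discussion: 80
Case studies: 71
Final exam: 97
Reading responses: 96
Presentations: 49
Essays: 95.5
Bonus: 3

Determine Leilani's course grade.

Weighted total:
  Oral exam 65 × 0.23 = 14.95
  Assignments 90 × 0.06 = 5.4
  Discussion 80 × 0.19 = 15.2
  Case studies 71 × 0.2 = 14.2
  Final exam 97 × 0.06 = 5.82
  Reading responses 96 × 0.08 = 7.68
  Presentations 49 × 0.08 = 3.92
  Essays 95.5 × 0.1 = 9.55
Sum = 76.72
Bonus: 76.72 + 3 = 79.72
79.72 is ≥ 77 and < 80 → C+

C+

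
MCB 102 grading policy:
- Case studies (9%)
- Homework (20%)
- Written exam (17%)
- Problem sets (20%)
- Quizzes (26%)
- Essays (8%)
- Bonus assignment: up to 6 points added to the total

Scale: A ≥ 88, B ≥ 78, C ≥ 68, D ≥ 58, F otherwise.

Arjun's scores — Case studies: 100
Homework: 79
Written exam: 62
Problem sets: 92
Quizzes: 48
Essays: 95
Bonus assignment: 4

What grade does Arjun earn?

Weighted total:
  Case studies 100 × 0.09 = 9
  Homework 79 × 0.2 = 15.8
  Written exam 62 × 0.17 = 10.54
  Problem sets 92 × 0.2 = 18.4
  Quizzes 48 × 0.26 = 12.48
  Essays 95 × 0.08 = 7.6
Sum = 73.82
Bonus assignment: 73.82 + 4 = 77.82
77.82 is ≥ 68 and < 78 → C

C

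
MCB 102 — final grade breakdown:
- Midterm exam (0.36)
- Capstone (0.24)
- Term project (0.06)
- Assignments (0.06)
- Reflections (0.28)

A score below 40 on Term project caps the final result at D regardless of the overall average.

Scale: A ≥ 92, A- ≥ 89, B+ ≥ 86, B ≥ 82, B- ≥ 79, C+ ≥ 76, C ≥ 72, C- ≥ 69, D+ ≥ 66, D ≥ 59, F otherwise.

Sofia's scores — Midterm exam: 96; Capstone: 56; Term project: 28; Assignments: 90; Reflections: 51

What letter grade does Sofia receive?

Term project score 28 < 40: minimum not met.
Weighted total:
  Midterm exam 96 × 0.36 = 34.56
  Capstone 56 × 0.24 = 13.44
  Term project 28 × 0.06 = 1.68
  Assignments 90 × 0.06 = 5.4
  Reflections 51 × 0.28 = 14.28
Sum = 69.36
69.36 would be C-; cap at D applies → D.

D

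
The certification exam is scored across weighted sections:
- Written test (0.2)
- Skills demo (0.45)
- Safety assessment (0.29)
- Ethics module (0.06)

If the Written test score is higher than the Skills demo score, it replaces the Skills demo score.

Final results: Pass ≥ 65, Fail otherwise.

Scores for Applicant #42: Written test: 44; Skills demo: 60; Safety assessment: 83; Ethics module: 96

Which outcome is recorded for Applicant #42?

Written test (44) ≤ Skills demo (60), so Skills demo stays at 60.
Weighted total:
  Written test 44 × 0.2 = 8.8
  Skills demo 60 × 0.45 = 27
  Safety assessment 83 × 0.29 = 24.07
  Ethics module 96 × 0.06 = 5.76
Sum = 65.63
65.63 ≥ 65 → Pass

Pass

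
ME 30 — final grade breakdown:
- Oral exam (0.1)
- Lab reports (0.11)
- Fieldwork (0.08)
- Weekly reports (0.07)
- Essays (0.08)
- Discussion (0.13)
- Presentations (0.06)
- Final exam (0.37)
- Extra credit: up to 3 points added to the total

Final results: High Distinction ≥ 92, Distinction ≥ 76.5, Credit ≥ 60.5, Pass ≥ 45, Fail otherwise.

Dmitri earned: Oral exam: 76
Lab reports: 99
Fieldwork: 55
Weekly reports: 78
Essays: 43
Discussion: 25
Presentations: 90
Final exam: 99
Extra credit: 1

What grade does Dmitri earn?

Distinction

Weighted total:
  Oral exam 76 × 0.1 = 7.6
  Lab reports 99 × 0.11 = 10.89
  Fieldwork 55 × 0.08 = 4.4
  Weekly reports 78 × 0.07 = 5.46
  Essays 43 × 0.08 = 3.44
  Discussion 25 × 0.13 = 3.25
  Presentations 90 × 0.06 = 5.4
  Final exam 99 × 0.37 = 36.63
Sum = 77.07
Extra credit: 77.07 + 1 = 78.07
78.07 is ≥ 76.5 and < 92 → Distinction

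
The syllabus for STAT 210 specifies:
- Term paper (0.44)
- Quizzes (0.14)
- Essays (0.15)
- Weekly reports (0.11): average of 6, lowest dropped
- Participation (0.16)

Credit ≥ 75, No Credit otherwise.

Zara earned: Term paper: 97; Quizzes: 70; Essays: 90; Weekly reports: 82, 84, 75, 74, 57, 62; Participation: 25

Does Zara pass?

Weekly reports: drop 57 → average of remaining 5 = 377/5 = 75.4
Weighted total:
  Term paper 97 × 0.44 = 42.68
  Quizzes 70 × 0.14 = 9.8
  Essays 90 × 0.15 = 13.5
  Weekly reports 75.4 × 0.11 = 8.294
  Participation 25 × 0.16 = 4
Sum = 78.274
78.274 ≥ 75 → Credit

Credit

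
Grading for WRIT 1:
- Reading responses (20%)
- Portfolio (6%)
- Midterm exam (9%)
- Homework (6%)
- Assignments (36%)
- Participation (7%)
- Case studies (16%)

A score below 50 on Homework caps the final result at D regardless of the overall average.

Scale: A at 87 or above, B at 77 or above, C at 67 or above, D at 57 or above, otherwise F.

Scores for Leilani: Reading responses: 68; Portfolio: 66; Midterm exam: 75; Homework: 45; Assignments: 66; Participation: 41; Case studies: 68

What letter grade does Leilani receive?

Homework score 45 < 50: minimum not met.
Weighted total:
  Reading responses 68 × 0.2 = 13.6
  Portfolio 66 × 0.06 = 3.96
  Midterm exam 75 × 0.09 = 6.75
  Homework 45 × 0.06 = 2.7
  Assignments 66 × 0.36 = 23.76
  Participation 41 × 0.07 = 2.87
  Case studies 68 × 0.16 = 10.88
Sum = 64.52
64.52 would be D; cap at D applies → D.

D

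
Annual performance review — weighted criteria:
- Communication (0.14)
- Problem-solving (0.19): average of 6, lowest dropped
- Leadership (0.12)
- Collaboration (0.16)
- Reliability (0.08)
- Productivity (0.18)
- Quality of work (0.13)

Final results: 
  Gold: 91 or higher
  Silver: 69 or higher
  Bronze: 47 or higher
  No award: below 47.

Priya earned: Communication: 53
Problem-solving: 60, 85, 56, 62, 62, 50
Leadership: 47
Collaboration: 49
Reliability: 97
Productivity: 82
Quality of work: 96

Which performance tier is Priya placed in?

Problem-solving: drop 50 → average of remaining 5 = 325/5 = 65
Weighted total:
  Communication 53 × 0.14 = 7.42
  Problem-solving 65 × 0.19 = 12.35
  Leadership 47 × 0.12 = 5.64
  Collaboration 49 × 0.16 = 7.84
  Reliability 97 × 0.08 = 7.76
  Productivity 82 × 0.18 = 14.76
  Quality of work 96 × 0.13 = 12.48
Sum = 68.25
68.25 is ≥ 47 and < 69 → Bronze

Bronze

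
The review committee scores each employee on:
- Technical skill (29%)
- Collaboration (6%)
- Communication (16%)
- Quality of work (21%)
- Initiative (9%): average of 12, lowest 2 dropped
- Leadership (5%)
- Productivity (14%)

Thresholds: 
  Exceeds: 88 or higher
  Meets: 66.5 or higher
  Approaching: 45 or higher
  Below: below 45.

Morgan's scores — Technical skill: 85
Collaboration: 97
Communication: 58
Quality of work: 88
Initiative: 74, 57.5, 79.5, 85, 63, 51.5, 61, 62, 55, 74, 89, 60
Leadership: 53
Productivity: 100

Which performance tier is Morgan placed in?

Meets

Initiative: drop 51.5, 55 → average of remaining 10 = 705/10 = 70.5
Weighted total:
  Technical skill 85 × 0.29 = 24.65
  Collaboration 97 × 0.06 = 5.82
  Communication 58 × 0.16 = 9.28
  Quality of work 88 × 0.21 = 18.48
  Initiative 70.5 × 0.09 = 6.345
  Leadership 53 × 0.05 = 2.65
  Productivity 100 × 0.14 = 14
Sum = 81.225
81.225 is ≥ 66.5 and < 88 → Meets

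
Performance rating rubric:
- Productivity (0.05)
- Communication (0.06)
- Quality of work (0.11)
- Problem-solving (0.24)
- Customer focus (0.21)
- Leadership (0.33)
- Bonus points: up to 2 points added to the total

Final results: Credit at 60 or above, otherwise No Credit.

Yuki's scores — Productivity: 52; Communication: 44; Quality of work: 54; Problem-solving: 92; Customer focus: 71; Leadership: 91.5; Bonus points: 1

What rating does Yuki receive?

Weighted total:
  Productivity 52 × 0.05 = 2.6
  Communication 44 × 0.06 = 2.64
  Quality of work 54 × 0.11 = 5.94
  Problem-solving 92 × 0.24 = 22.08
  Customer focus 71 × 0.21 = 14.91
  Leadership 91.5 × 0.33 = 30.195
Sum = 78.365
Bonus points: 78.365 + 1 = 79.365
79.365 ≥ 60 → Credit

Credit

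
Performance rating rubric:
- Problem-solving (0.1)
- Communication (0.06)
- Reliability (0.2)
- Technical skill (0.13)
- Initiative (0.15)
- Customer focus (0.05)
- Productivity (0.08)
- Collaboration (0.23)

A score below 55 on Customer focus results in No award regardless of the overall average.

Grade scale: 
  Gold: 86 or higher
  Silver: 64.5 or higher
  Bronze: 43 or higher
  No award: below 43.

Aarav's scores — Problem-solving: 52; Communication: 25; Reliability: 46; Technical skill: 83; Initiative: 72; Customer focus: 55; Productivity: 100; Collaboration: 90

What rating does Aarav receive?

Customer focus score 55 ≥ 55: minimum met.
Weighted total:
  Problem-solving 52 × 0.1 = 5.2
  Communication 25 × 0.06 = 1.5
  Reliability 46 × 0.2 = 9.2
  Technical skill 83 × 0.13 = 10.79
  Initiative 72 × 0.15 = 10.8
  Customer focus 55 × 0.05 = 2.75
  Productivity 100 × 0.08 = 8
  Collaboration 90 × 0.23 = 20.7
Sum = 68.94
68.94 is ≥ 64.5 and < 86 → Silver

Silver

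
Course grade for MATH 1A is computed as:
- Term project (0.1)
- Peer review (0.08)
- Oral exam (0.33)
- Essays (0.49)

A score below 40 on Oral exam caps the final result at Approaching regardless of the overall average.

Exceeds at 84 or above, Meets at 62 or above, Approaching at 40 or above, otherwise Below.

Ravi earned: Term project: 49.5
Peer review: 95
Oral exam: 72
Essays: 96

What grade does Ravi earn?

Meets

Oral exam score 72 ≥ 40: minimum met.
Weighted total:
  Term project 49.5 × 0.1 = 4.95
  Peer review 95 × 0.08 = 7.6
  Oral exam 72 × 0.33 = 23.76
  Essays 96 × 0.49 = 47.04
Sum = 83.35
83.35 is ≥ 62 and < 84 → Meets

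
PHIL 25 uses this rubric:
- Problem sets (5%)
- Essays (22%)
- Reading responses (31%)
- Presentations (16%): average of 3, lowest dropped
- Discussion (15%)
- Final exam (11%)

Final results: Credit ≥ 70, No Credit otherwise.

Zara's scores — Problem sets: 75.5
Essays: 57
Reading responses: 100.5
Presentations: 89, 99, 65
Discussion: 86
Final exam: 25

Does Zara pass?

Credit

Presentations: drop 65 → average of remaining 2 = 188/2 = 94
Weighted total:
  Problem sets 75.5 × 0.05 = 3.775
  Essays 57 × 0.22 = 12.54
  Reading responses 100.5 × 0.31 = 31.155
  Presentations 94 × 0.16 = 15.04
  Discussion 86 × 0.15 = 12.9
  Final exam 25 × 0.11 = 2.75
Sum = 78.16
78.16 ≥ 70 → Credit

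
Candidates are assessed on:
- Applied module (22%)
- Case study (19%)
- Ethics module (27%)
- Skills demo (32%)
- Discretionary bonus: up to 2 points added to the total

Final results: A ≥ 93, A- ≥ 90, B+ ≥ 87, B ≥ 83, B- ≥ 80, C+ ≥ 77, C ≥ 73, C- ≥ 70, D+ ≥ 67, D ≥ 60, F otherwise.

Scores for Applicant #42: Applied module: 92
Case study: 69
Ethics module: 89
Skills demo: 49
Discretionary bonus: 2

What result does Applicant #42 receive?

C

Weighted total:
  Applied module 92 × 0.22 = 20.24
  Case study 69 × 0.19 = 13.11
  Ethics module 89 × 0.27 = 24.03
  Skills demo 49 × 0.32 = 15.68
Sum = 73.06
Discretionary bonus: 73.06 + 2 = 75.06
75.06 is ≥ 73 and < 77 → C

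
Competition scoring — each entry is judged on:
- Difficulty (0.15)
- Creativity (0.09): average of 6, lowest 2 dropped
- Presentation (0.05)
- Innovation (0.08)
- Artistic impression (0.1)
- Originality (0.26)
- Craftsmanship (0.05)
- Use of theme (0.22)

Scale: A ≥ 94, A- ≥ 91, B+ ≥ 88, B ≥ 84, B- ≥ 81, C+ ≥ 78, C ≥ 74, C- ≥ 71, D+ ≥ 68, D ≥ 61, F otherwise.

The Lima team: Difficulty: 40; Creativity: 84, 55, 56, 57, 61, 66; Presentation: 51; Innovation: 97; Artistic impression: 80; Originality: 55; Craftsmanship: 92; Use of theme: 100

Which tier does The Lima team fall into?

Creativity: drop 55, 56 → average of remaining 4 = 268/4 = 67
Weighted total:
  Difficulty 40 × 0.15 = 6
  Creativity 67 × 0.09 = 6.03
  Presentation 51 × 0.05 = 2.55
  Innovation 97 × 0.08 = 7.76
  Artistic impression 80 × 0.1 = 8
  Originality 55 × 0.26 = 14.3
  Craftsmanship 92 × 0.05 = 4.6
  Use of theme 100 × 0.22 = 22
Sum = 71.24
71.24 is ≥ 71 and < 74 → C-

C-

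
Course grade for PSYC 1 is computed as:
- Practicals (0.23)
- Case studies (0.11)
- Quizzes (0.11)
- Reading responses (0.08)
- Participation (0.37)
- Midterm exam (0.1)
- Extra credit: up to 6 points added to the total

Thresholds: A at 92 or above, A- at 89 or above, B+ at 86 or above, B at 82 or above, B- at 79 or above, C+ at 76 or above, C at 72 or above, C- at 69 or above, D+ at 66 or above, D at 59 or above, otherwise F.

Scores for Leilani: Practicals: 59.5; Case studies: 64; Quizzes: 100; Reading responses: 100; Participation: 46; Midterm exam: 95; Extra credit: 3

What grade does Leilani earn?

Weighted total:
  Practicals 59.5 × 0.23 = 13.685
  Case studies 64 × 0.11 = 7.04
  Quizzes 100 × 0.11 = 11
  Reading responses 100 × 0.08 = 8
  Participation 46 × 0.37 = 17.02
  Midterm exam 95 × 0.1 = 9.5
Sum = 66.245
Extra credit: 66.245 + 3 = 69.245
69.245 is ≥ 69 and < 72 → C-

C-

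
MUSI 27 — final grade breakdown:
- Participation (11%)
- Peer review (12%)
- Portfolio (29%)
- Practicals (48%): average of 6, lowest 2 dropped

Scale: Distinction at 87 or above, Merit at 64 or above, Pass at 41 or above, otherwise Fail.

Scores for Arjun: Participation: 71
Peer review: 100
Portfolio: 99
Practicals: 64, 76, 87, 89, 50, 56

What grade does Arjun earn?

Merit

Practicals: drop 50, 56 → average of remaining 4 = 316/4 = 79
Weighted total:
  Participation 71 × 0.11 = 7.81
  Peer review 100 × 0.12 = 12
  Portfolio 99 × 0.29 = 28.71
  Practicals 79 × 0.48 = 37.92
Sum = 86.44
86.44 is ≥ 64 and < 87 → Merit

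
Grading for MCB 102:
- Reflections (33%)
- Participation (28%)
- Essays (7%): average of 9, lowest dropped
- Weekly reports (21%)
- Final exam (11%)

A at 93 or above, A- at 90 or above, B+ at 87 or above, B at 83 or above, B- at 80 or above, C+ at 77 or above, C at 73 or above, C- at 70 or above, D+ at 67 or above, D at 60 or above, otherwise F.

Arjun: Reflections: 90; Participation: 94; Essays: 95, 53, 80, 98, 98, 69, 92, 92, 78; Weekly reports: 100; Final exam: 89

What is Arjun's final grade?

A-

Essays: drop 53 → average of remaining 8 = 702/8 = 87.75
Weighted total:
  Reflections 90 × 0.33 = 29.7
  Participation 94 × 0.28 = 26.32
  Essays 87.75 × 0.07 = 6.1425
  Weekly reports 100 × 0.21 = 21
  Final exam 89 × 0.11 = 9.79
Sum = 92.9525
92.9525 is ≥ 90 and < 93 → A-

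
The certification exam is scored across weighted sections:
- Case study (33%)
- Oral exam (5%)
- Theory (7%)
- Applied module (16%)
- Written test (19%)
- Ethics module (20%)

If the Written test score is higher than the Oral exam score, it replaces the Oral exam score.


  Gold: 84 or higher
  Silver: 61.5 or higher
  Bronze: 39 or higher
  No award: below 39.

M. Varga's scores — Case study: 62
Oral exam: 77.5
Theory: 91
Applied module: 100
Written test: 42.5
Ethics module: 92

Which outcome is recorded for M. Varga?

Written test (42.5) ≤ Oral exam (77.5), so Oral exam stays at 77.5.
Weighted total:
  Case study 62 × 0.33 = 20.46
  Oral exam 77.5 × 0.05 = 3.875
  Theory 91 × 0.07 = 6.37
  Applied module 100 × 0.16 = 16
  Written test 42.5 × 0.19 = 8.075
  Ethics module 92 × 0.2 = 18.4
Sum = 73.18
73.18 is ≥ 61.5 and < 84 → Silver

Silver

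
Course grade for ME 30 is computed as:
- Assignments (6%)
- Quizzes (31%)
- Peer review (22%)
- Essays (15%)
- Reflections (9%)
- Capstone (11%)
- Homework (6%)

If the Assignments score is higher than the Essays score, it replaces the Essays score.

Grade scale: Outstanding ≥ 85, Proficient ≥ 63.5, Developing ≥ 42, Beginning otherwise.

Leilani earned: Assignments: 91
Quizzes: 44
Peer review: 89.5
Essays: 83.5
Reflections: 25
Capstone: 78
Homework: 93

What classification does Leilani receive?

Assignments (91) > Essays (83.5), so Essays counts as 91.
Weighted total:
  Assignments 91 × 0.06 = 5.46
  Quizzes 44 × 0.31 = 13.64
  Peer review 89.5 × 0.22 = 19.69
  Essays 91 × 0.15 = 13.65
  Reflections 25 × 0.09 = 2.25
  Capstone 78 × 0.11 = 8.58
  Homework 93 × 0.06 = 5.58
Sum = 68.85
68.85 is ≥ 63.5 and < 85 → Proficient

Proficient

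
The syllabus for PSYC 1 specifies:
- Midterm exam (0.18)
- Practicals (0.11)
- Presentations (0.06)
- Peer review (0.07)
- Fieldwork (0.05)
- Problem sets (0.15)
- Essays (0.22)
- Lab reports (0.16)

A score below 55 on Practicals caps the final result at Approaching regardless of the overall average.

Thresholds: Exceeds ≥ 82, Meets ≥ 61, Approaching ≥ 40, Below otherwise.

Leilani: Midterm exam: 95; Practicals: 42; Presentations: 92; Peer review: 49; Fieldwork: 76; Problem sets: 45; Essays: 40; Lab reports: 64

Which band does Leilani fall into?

Approaching

Practicals score 42 < 55: minimum not met.
Weighted total:
  Midterm exam 95 × 0.18 = 17.1
  Practicals 42 × 0.11 = 4.62
  Presentations 92 × 0.06 = 5.52
  Peer review 49 × 0.07 = 3.43
  Fieldwork 76 × 0.05 = 3.8
  Problem sets 45 × 0.15 = 6.75
  Essays 40 × 0.22 = 8.8
  Lab reports 64 × 0.16 = 10.24
Sum = 60.26
60.26 would be Approaching; cap at Approaching applies → Approaching.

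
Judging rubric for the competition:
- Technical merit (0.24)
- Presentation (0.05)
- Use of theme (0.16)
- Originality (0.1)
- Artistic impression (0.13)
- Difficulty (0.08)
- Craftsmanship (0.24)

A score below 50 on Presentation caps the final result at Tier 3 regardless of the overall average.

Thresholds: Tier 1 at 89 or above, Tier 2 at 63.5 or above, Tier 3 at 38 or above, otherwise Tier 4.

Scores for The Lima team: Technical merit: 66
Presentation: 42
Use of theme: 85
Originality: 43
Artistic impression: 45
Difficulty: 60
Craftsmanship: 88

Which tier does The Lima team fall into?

Tier 3

Presentation score 42 < 50: minimum not met.
Weighted total:
  Technical merit 66 × 0.24 = 15.84
  Presentation 42 × 0.05 = 2.1
  Use of theme 85 × 0.16 = 13.6
  Originality 43 × 0.1 = 4.3
  Artistic impression 45 × 0.13 = 5.85
  Difficulty 60 × 0.08 = 4.8
  Craftsmanship 88 × 0.24 = 21.12
Sum = 67.61
67.61 would be Tier 2; cap at Tier 3 applies → Tier 3.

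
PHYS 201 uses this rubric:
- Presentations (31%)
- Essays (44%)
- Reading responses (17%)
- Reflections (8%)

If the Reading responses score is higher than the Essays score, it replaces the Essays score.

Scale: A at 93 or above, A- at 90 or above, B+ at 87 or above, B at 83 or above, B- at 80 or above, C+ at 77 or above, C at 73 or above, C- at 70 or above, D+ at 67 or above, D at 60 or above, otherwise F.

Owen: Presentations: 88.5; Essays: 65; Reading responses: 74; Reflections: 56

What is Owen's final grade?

C+

Reading responses (74) > Essays (65), so Essays counts as 74.
Weighted total:
  Presentations 88.5 × 0.31 = 27.435
  Essays 74 × 0.44 = 32.56
  Reading responses 74 × 0.17 = 12.58
  Reflections 56 × 0.08 = 4.48
Sum = 77.055
77.055 is ≥ 77 and < 80 → C+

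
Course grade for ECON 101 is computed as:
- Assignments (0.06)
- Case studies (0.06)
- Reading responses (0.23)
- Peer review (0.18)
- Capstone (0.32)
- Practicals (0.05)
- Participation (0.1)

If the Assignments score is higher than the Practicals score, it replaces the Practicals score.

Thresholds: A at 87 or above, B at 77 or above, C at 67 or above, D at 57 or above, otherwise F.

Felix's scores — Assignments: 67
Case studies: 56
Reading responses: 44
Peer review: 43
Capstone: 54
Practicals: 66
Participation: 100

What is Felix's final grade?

Assignments (67) > Practicals (66), so Practicals counts as 67.
Weighted total:
  Assignments 67 × 0.06 = 4.02
  Case studies 56 × 0.06 = 3.36
  Reading responses 44 × 0.23 = 10.12
  Peer review 43 × 0.18 = 7.74
  Capstone 54 × 0.32 = 17.28
  Practicals 67 × 0.05 = 3.35
  Participation 100 × 0.1 = 10
Sum = 55.87
55.87 < 57 → F

F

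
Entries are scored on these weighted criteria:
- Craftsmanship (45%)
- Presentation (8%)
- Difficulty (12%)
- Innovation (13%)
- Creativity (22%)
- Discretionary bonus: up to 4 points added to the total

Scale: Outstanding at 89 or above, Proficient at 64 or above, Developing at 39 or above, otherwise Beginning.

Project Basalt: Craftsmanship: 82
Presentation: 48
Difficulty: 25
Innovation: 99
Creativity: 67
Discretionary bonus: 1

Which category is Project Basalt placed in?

Weighted total:
  Craftsmanship 82 × 0.45 = 36.9
  Presentation 48 × 0.08 = 3.84
  Difficulty 25 × 0.12 = 3
  Innovation 99 × 0.13 = 12.87
  Creativity 67 × 0.22 = 14.74
Sum = 71.35
Discretionary bonus: 71.35 + 1 = 72.35
72.35 is ≥ 64 and < 89 → Proficient

Proficient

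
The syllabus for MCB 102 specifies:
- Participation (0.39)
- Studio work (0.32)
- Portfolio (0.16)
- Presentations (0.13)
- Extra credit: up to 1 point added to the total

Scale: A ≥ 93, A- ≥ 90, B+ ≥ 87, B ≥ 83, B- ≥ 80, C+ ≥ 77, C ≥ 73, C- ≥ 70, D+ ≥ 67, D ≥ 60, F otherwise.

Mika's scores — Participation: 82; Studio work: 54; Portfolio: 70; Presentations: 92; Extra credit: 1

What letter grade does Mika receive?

C

Weighted total:
  Participation 82 × 0.39 = 31.98
  Studio work 54 × 0.32 = 17.28
  Portfolio 70 × 0.16 = 11.2
  Presentations 92 × 0.13 = 11.96
Sum = 72.42
Extra credit: 72.42 + 1 = 73.42
73.42 is ≥ 73 and < 77 → C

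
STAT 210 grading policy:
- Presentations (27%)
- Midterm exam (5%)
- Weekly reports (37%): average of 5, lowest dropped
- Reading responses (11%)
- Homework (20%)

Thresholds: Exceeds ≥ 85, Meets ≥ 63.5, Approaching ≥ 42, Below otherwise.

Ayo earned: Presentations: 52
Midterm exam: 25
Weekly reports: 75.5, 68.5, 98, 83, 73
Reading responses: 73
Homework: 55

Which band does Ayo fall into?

Weekly reports: drop 68.5 → average of remaining 4 = 329.5/4 = 82.375
Weighted total:
  Presentations 52 × 0.27 = 14.04
  Midterm exam 25 × 0.05 = 1.25
  Weekly reports 82.375 × 0.37 = 30.47875
  Reading responses 73 × 0.11 = 8.03
  Homework 55 × 0.2 = 11
Sum = 64.79875
64.79875 is ≥ 63.5 and < 85 → Meets

Meets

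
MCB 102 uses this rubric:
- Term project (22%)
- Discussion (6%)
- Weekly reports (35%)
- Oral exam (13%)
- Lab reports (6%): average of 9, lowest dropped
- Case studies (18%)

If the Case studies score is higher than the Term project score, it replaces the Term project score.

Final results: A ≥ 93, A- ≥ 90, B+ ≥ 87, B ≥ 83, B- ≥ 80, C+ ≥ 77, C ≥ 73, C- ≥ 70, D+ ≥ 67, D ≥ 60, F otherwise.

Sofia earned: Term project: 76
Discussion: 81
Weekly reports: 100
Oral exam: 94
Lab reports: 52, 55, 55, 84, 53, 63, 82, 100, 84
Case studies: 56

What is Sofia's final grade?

Lab reports: drop 52 → average of remaining 8 = 576/8 = 72
Case studies (56) ≤ Term project (76), so Term project stays at 76.
Weighted total:
  Term project 76 × 0.22 = 16.72
  Discussion 81 × 0.06 = 4.86
  Weekly reports 100 × 0.35 = 35
  Oral exam 94 × 0.13 = 12.22
  Lab reports 72 × 0.06 = 4.32
  Case studies 56 × 0.18 = 10.08
Sum = 83.2
83.2 is ≥ 83 and < 87 → B

B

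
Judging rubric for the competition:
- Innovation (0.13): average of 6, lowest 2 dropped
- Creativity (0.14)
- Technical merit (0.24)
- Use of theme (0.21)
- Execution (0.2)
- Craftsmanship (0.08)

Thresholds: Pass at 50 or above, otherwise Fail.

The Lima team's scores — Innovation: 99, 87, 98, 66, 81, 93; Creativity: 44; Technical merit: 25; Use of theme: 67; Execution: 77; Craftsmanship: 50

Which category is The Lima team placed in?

Innovation: drop 66, 81 → average of remaining 4 = 377/4 = 94.25
Weighted total:
  Innovation 94.25 × 0.13 = 12.2525
  Creativity 44 × 0.14 = 6.16
  Technical merit 25 × 0.24 = 6
  Use of theme 67 × 0.21 = 14.07
  Execution 77 × 0.2 = 15.4
  Craftsmanship 50 × 0.08 = 4
Sum = 57.8825
57.8825 ≥ 50 → Pass

Pass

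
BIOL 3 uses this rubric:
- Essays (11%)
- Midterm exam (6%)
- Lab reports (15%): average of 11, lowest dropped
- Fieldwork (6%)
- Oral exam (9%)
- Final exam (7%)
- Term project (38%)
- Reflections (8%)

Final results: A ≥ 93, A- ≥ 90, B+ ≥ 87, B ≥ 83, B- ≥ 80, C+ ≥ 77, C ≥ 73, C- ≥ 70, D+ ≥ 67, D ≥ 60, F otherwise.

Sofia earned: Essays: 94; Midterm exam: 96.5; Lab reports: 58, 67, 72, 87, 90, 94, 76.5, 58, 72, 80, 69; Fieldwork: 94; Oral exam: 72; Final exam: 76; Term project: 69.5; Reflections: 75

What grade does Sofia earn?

Lab reports: drop 58 → average of remaining 10 = 765.5/10 = 76.55
Weighted total:
  Essays 94 × 0.11 = 10.34
  Midterm exam 96.5 × 0.06 = 5.79
  Lab reports 76.55 × 0.15 = 11.4825
  Fieldwork 94 × 0.06 = 5.64
  Oral exam 72 × 0.09 = 6.48
  Final exam 76 × 0.07 = 5.32
  Term project 69.5 × 0.38 = 26.41
  Reflections 75 × 0.08 = 6
Sum = 77.4625
77.4625 is ≥ 77 and < 80 → C+

C+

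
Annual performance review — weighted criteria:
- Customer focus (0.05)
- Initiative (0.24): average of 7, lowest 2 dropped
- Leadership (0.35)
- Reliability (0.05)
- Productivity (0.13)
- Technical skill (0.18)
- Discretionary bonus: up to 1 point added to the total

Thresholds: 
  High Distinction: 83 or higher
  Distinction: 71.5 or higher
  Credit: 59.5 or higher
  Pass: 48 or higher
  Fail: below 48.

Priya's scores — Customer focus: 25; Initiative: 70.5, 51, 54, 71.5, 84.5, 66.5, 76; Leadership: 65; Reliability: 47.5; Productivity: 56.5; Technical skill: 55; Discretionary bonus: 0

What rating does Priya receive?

Initiative: drop 51, 54 → average of remaining 5 = 369/5 = 73.8
Weighted total:
  Customer focus 25 × 0.05 = 1.25
  Initiative 73.8 × 0.24 = 17.712
  Leadership 65 × 0.35 = 22.75
  Reliability 47.5 × 0.05 = 2.375
  Productivity 56.5 × 0.13 = 7.345
  Technical skill 55 × 0.18 = 9.9
Sum = 61.332
Discretionary bonus: 61.332 + 0 = 61.332
61.332 is ≥ 59.5 and < 71.5 → Credit

Credit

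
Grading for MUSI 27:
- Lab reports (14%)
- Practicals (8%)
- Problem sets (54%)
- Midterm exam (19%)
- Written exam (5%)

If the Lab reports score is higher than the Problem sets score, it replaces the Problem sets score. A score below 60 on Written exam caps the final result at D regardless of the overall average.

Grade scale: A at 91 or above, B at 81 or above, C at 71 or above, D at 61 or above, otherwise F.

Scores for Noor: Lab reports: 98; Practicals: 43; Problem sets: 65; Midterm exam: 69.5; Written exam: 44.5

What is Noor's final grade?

Lab reports (98) > Problem sets (65), so Problem sets counts as 98.
Written exam score 44.5 < 60: minimum not met.
Weighted total:
  Lab reports 98 × 0.14 = 13.72
  Practicals 43 × 0.08 = 3.44
  Problem sets 98 × 0.54 = 52.92
  Midterm exam 69.5 × 0.19 = 13.205
  Written exam 44.5 × 0.05 = 2.225
Sum = 85.51
85.51 would be B; cap at D applies → D.

D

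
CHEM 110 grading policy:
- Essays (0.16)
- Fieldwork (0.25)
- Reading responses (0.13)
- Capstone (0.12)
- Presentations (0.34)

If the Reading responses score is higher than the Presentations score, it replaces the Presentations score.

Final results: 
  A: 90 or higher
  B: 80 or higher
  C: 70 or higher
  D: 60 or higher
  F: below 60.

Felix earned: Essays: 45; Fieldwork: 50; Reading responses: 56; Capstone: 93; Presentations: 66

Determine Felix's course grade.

D

Reading responses (56) ≤ Presentations (66), so Presentations stays at 66.
Weighted total:
  Essays 45 × 0.16 = 7.2
  Fieldwork 50 × 0.25 = 12.5
  Reading responses 56 × 0.13 = 7.28
  Capstone 93 × 0.12 = 11.16
  Presentations 66 × 0.34 = 22.44
Sum = 60.58
60.58 is ≥ 60 and < 70 → D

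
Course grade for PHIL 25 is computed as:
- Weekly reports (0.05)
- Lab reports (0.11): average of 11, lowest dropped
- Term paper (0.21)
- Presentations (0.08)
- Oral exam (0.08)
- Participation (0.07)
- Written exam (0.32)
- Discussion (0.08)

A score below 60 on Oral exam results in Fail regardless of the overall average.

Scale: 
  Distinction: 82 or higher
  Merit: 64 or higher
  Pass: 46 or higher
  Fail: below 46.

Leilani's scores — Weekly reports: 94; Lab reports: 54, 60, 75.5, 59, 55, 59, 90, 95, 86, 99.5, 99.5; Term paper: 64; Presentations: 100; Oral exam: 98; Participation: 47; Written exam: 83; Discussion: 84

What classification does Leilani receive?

Lab reports: drop 54 → average of remaining 10 = 778.5/10 = 77.85
Oral exam score 98 ≥ 60: minimum met.
Weighted total:
  Weekly reports 94 × 0.05 = 4.7
  Lab reports 77.85 × 0.11 = 8.5635
  Term paper 64 × 0.21 = 13.44
  Presentations 100 × 0.08 = 8
  Oral exam 98 × 0.08 = 7.84
  Participation 47 × 0.07 = 3.29
  Written exam 83 × 0.32 = 26.56
  Discussion 84 × 0.08 = 6.72
Sum = 79.1135
79.1135 is ≥ 64 and < 82 → Merit

Merit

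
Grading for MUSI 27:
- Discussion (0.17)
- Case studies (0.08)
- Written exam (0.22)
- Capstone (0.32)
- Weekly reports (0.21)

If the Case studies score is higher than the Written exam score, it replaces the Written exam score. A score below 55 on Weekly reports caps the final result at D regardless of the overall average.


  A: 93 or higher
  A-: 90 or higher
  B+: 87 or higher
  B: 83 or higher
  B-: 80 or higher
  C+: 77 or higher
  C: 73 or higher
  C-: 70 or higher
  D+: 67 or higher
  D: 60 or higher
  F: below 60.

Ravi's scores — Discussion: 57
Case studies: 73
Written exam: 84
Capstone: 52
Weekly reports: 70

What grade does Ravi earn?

D

Case studies (73) ≤ Written exam (84), so Written exam stays at 84.
Weekly reports score 70 ≥ 55: minimum met.
Weighted total:
  Discussion 57 × 0.17 = 9.69
  Case studies 73 × 0.08 = 5.84
  Written exam 84 × 0.22 = 18.48
  Capstone 52 × 0.32 = 16.64
  Weekly reports 70 × 0.21 = 14.7
Sum = 65.35
65.35 is ≥ 60 and < 67 → D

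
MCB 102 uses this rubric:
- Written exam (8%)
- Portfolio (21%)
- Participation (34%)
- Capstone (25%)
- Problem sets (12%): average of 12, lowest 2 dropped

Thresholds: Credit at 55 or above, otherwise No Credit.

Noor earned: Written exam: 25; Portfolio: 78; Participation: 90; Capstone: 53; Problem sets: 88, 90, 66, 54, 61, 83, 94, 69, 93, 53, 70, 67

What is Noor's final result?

Problem sets: drop 53, 54 → average of remaining 10 = 781/10 = 78.1
Weighted total:
  Written exam 25 × 0.08 = 2
  Portfolio 78 × 0.21 = 16.38
  Participation 90 × 0.34 = 30.6
  Capstone 53 × 0.25 = 13.25
  Problem sets 78.1 × 0.12 = 9.372
Sum = 71.602
71.602 ≥ 55 → Credit

Credit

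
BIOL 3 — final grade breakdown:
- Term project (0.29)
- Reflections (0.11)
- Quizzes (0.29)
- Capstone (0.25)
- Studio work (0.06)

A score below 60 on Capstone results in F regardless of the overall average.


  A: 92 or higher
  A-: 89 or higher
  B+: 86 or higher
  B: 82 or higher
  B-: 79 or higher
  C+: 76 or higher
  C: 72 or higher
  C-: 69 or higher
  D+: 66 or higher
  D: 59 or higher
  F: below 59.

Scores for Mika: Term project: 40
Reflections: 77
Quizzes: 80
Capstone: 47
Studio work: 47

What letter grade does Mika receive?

Capstone score 47 < 60: minimum not met.
Weighted total:
  Term project 40 × 0.29 = 11.6
  Reflections 77 × 0.11 = 8.47
  Quizzes 80 × 0.29 = 23.2
  Capstone 47 × 0.25 = 11.75
  Studio work 47 × 0.06 = 2.82
Sum = 57.84
Because the Capstone minimum was not met, the result is F.

F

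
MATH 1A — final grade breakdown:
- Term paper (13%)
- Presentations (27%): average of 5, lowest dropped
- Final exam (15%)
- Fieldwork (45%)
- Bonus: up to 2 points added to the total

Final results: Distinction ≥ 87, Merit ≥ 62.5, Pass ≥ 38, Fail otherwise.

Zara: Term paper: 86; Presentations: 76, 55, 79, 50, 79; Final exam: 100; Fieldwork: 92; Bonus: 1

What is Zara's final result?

Distinction

Presentations: drop 50 → average of remaining 4 = 289/4 = 72.25
Weighted total:
  Term paper 86 × 0.13 = 11.18
  Presentations 72.25 × 0.27 = 19.5075
  Final exam 100 × 0.15 = 15
  Fieldwork 92 × 0.45 = 41.4
Sum = 87.0875
Bonus: 87.0875 + 1 = 88.0875
88.0875 ≥ 87 → Distinction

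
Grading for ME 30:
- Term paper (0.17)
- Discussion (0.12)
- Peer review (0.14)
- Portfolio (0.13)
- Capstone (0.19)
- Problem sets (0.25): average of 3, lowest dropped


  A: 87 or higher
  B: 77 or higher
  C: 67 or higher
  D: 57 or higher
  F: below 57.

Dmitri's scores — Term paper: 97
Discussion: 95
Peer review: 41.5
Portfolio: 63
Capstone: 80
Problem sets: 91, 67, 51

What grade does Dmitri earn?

Problem sets: drop 51 → average of remaining 2 = 158/2 = 79
Weighted total:
  Term paper 97 × 0.17 = 16.49
  Discussion 95 × 0.12 = 11.4
  Peer review 41.5 × 0.14 = 5.81
  Portfolio 63 × 0.13 = 8.19
  Capstone 80 × 0.19 = 15.2
  Problem sets 79 × 0.25 = 19.75
Sum = 76.84
76.84 is ≥ 67 and < 77 → C

C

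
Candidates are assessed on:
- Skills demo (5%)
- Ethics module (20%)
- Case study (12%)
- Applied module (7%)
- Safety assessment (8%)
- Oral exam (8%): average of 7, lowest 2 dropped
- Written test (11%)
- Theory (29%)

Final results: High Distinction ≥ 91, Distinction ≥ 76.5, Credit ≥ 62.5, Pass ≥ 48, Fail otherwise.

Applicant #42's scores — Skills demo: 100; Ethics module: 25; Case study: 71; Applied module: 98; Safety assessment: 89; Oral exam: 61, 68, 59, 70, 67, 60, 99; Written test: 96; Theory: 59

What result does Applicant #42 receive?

Oral exam: drop 59, 60 → average of remaining 5 = 365/5 = 73
Weighted total:
  Skills demo 100 × 0.05 = 5
  Ethics module 25 × 0.2 = 5
  Case study 71 × 0.12 = 8.52
  Applied module 98 × 0.07 = 6.86
  Safety assessment 89 × 0.08 = 7.12
  Oral exam 73 × 0.08 = 5.84
  Written test 96 × 0.11 = 10.56
  Theory 59 × 0.29 = 17.11
Sum = 66.01
66.01 is ≥ 62.5 and < 76.5 → Credit

Credit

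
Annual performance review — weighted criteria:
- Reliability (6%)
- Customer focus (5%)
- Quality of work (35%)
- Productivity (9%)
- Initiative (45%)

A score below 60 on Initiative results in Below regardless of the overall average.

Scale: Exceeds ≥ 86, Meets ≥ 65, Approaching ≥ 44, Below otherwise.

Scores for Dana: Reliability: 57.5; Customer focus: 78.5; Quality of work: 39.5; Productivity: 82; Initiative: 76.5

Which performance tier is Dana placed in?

Approaching

Initiative score 76.5 ≥ 60: minimum met.
Weighted total:
  Reliability 57.5 × 0.06 = 3.45
  Customer focus 78.5 × 0.05 = 3.925
  Quality of work 39.5 × 0.35 = 13.825
  Productivity 82 × 0.09 = 7.38
  Initiative 76.5 × 0.45 = 34.425
Sum = 63.005
63.005 is ≥ 44 and < 65 → Approaching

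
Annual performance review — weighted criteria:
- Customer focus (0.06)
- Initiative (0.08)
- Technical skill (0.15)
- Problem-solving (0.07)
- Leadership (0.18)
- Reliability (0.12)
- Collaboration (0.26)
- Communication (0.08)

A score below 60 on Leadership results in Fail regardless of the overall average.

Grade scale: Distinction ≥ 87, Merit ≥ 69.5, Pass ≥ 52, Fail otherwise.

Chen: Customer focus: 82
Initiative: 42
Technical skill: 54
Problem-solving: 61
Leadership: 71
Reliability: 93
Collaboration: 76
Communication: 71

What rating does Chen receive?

Leadership score 71 ≥ 60: minimum met.
Weighted total:
  Customer focus 82 × 0.06 = 4.92
  Initiative 42 × 0.08 = 3.36
  Technical skill 54 × 0.15 = 8.1
  Problem-solving 61 × 0.07 = 4.27
  Leadership 71 × 0.18 = 12.78
  Reliability 93 × 0.12 = 11.16
  Collaboration 76 × 0.26 = 19.76
  Communication 71 × 0.08 = 5.68
Sum = 70.03
70.03 is ≥ 69.5 and < 87 → Merit

Merit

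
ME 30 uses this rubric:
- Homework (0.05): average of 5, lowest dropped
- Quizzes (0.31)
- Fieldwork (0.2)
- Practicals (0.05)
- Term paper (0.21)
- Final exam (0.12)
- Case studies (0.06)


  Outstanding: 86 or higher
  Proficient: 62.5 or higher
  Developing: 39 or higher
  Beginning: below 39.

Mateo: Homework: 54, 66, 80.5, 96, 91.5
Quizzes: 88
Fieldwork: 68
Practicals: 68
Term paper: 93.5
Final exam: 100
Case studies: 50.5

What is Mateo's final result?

Homework: drop 54 → average of remaining 4 = 334/4 = 83.5
Weighted total:
  Homework 83.5 × 0.05 = 4.175
  Quizzes 88 × 0.31 = 27.28
  Fieldwork 68 × 0.2 = 13.6
  Practicals 68 × 0.05 = 3.4
  Term paper 93.5 × 0.21 = 19.635
  Final exam 100 × 0.12 = 12
  Case studies 50.5 × 0.06 = 3.03
Sum = 83.12
83.12 is ≥ 62.5 and < 86 → Proficient

Proficient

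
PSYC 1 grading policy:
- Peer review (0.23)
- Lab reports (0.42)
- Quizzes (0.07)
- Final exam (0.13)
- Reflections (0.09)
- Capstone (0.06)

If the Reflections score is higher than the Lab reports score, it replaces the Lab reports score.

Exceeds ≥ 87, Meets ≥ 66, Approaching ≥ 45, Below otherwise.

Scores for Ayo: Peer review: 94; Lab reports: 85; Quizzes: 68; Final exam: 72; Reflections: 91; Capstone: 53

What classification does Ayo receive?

Meets

Reflections (91) > Lab reports (85), so Lab reports counts as 91.
Weighted total:
  Peer review 94 × 0.23 = 21.62
  Lab reports 91 × 0.42 = 38.22
  Quizzes 68 × 0.07 = 4.76
  Final exam 72 × 0.13 = 9.36
  Reflections 91 × 0.09 = 8.19
  Capstone 53 × 0.06 = 3.18
Sum = 85.33
85.33 is ≥ 66 and < 87 → Meets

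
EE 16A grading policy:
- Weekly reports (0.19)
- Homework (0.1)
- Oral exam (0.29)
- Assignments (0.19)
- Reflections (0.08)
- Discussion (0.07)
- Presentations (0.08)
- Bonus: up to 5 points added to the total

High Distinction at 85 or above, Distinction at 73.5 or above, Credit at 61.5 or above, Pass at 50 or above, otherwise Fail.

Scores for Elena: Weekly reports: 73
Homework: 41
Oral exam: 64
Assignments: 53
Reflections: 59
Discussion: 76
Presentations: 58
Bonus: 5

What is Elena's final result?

Credit

Weighted total:
  Weekly reports 73 × 0.19 = 13.87
  Homework 41 × 0.1 = 4.1
  Oral exam 64 × 0.29 = 18.56
  Assignments 53 × 0.19 = 10.07
  Reflections 59 × 0.08 = 4.72
  Discussion 76 × 0.07 = 5.32
  Presentations 58 × 0.08 = 4.64
Sum = 61.28
Bonus: 61.28 + 5 = 66.28
66.28 is ≥ 61.5 and < 73.5 → Credit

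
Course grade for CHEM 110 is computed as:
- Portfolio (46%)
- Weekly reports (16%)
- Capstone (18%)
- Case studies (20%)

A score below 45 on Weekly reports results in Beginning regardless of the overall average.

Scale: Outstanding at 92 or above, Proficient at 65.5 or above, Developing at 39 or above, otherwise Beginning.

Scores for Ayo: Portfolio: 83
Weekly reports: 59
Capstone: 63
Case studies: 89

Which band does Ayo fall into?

Proficient

Weekly reports score 59 ≥ 45: minimum met.
Weighted total:
  Portfolio 83 × 0.46 = 38.18
  Weekly reports 59 × 0.16 = 9.44
  Capstone 63 × 0.18 = 11.34
  Case studies 89 × 0.2 = 17.8
Sum = 76.76
76.76 is ≥ 65.5 and < 92 → Proficient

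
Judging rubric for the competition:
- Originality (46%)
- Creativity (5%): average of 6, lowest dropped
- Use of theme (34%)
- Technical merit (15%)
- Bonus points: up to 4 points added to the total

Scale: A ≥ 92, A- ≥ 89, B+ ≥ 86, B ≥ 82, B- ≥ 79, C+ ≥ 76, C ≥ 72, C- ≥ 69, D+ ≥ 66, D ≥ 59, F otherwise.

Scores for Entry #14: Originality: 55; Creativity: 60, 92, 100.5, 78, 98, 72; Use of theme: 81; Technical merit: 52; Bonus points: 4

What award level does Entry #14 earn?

C-

Creativity: drop 60 → average of remaining 5 = 440.5/5 = 88.1
Weighted total:
  Originality 55 × 0.46 = 25.3
  Creativity 88.1 × 0.05 = 4.405
  Use of theme 81 × 0.34 = 27.54
  Technical merit 52 × 0.15 = 7.8
Sum = 65.045
Bonus points: 65.045 + 4 = 69.045
69.045 is ≥ 69 and < 72 → C-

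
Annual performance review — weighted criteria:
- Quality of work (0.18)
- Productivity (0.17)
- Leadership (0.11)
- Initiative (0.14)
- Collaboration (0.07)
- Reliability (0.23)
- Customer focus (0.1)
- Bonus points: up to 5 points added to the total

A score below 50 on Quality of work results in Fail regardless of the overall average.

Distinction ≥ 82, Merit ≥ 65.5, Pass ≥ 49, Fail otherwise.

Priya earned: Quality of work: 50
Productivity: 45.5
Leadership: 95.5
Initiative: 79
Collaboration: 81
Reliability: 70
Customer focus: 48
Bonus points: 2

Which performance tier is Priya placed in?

Merit

Quality of work score 50 ≥ 50: minimum met.
Weighted total:
  Quality of work 50 × 0.18 = 9
  Productivity 45.5 × 0.17 = 7.735
  Leadership 95.5 × 0.11 = 10.505
  Initiative 79 × 0.14 = 11.06
  Collaboration 81 × 0.07 = 5.67
  Reliability 70 × 0.23 = 16.1
  Customer focus 48 × 0.1 = 4.8
Sum = 64.87
Bonus points: 64.87 + 2 = 66.87
66.87 is ≥ 65.5 and < 82 → Merit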